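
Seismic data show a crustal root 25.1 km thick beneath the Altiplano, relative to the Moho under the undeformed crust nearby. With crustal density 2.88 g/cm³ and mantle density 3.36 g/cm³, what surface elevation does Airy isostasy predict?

Balancing pressure at the compensation depth: ρ_c h = (ρ_m − ρ_c) r.
h = r (ρ_m − ρ_c) / ρ_c = 25.1 km × (3.36 − 2.88) / 2.88 = 4.18 km.

4.18 km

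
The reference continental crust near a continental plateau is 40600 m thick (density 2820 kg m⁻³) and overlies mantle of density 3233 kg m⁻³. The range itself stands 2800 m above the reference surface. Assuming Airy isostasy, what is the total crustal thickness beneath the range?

62500 m

Root depth r = h ρ_c / (ρ_m − ρ_c) = 2800 m × 2820 / 413 = 19120 m.
Total thickness = T + h + r = 40600 m + 2800 m + 19120 m = 62500 m.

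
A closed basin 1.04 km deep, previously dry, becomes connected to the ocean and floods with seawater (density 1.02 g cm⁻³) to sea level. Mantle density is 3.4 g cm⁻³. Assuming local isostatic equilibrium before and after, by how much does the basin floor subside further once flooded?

0.446 km

After flooding the water column is d + s deep. Its weight must equal the weight of mantle displaced by the extra subsidence s: (d + s) ρ_w = s ρ_m.
s = d ρ_w / (ρ_m − ρ_w) = 1.04 km × 1.02/(3.4 − 1.02) = 0.446 km.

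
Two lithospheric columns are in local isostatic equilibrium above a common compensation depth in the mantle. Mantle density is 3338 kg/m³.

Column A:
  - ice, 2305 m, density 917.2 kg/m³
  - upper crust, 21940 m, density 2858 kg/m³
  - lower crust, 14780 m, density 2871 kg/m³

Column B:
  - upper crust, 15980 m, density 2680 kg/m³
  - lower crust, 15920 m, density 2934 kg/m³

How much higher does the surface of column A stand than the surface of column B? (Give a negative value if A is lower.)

For any compensation level in the mantle, the mantle terms cancel and isostasy reduces to e = (Σt_A − Σt_B) − (Σ(ρt)_A − Σ(ρt)_B) / ρ_m.
Σt_A = 39025 m; Σt_B = 31900 m; Σ(ρt)_A = 107252046; Σ(ρt)_B = 89535680 (in m·kg/m³).
e = (39025 − 31900) − (107252046 − 89535680) / 3338 = 1820 m.

1820 m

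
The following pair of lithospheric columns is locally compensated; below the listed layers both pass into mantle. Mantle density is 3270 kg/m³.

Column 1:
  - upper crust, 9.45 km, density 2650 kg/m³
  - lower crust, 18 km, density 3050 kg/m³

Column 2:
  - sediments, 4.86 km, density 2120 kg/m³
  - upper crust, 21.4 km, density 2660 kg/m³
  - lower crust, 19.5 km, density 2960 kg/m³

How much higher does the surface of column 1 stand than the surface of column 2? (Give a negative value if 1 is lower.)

For any compensation level in the mantle, the mantle terms cancel and isostasy reduces to e = (Σt_1 − Σt_2) − (Σ(ρt)_1 − Σ(ρt)_2) / ρ_m.
Σt_1 = 27.45 km; Σt_2 = 45.76 km; Σ(ρt)_1 = 79942.5; Σ(ρt)_2 = 124947.2 (in km·kg/m³).
e = (27.45 − 45.76) − (79942.5 − 124947.2) / 3270 = −4.55 km.

−4.55 km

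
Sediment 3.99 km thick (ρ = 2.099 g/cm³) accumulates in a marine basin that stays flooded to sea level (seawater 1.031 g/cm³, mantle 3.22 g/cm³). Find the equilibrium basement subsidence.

1.95 km

Submarine loading: the sediment displaces seawater, and the subsidence is in turn flooded, so s (ρ_m − ρ_w) = t (ρ_sed − ρ_w).
s = 3.99 km × (2.099 − 1.031) / (3.22 − 1.031) = 1.95 km.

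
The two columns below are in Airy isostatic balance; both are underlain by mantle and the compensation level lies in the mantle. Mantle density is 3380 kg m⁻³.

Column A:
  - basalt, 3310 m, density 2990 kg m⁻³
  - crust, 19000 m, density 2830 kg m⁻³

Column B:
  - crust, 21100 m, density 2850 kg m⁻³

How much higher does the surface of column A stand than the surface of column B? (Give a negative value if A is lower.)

For any compensation level in the mantle, the mantle terms cancel and isostasy reduces to e = (Σt_A − Σt_B) − (Σ(ρt)_A − Σ(ρt)_B) / ρ_m.
Σt_A = 22310 m; Σt_B = 21100 m; Σ(ρt)_A = 63666900; Σ(ρt)_B = 60135000 (in m·kg m⁻³).
e = (22310 − 21100) − (63666900 − 60135000) / 3380 = 165 m.

165 m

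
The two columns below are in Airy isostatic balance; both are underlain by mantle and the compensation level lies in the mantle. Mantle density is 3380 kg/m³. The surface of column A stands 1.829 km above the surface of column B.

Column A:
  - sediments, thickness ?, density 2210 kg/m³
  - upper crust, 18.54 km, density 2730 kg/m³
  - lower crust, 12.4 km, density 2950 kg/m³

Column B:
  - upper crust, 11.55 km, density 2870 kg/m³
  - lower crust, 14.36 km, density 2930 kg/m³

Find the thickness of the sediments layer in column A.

0.984 km

Take the compensation level at the base of the deeper column (depth z_c below the surface of column A) and equate Σ ρ_i t_i down to z_c; mantle fills any gap and the z_c terms cancel.
Column A: x×2210 + 18.54×2730 + 12.4×2950 + (z_c − 30.94 − x)×3380
Column B: 1.829×0 + 11.55×2870 + 14.36×2930 + (z_c − 1.829 − 25.91)×3380
The z_c×3380 term appears on both sides and cancels. Collect the known terms of each column as K = Σ(ρt)_known − 3380 × (depth of known layers): K_A = 87194.2 − 3380×30.94 = −17383; K_B = 75223.3 − 3380×(1.829 + 25.91) = −18534.52.
Balance: K_A − x×(3380 − 2210) = K_B, so x = (K_A − K_B)/(3380 − 2210) = 1151.52/1170 = 0.984 km.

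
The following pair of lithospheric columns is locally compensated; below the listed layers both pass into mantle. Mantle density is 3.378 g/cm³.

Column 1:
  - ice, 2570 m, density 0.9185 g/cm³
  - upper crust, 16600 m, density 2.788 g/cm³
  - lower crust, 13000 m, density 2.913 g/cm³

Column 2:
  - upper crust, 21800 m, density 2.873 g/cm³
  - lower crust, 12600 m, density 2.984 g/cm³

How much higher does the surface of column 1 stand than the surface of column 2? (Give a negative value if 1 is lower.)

1830 m

For any compensation level in the mantle, the mantle terms cancel and isostasy reduces to e = (Σt_1 − Σt_2) − (Σ(ρt)_1 − Σ(ρt)_2) / ρ_m.
Σt_1 = 32170 m; Σt_2 = 34400 m; Σ(ρt)_1 = 86510.345; Σ(ρt)_2 = 100229.8 (in m·g/cm³).
e = (32170 − 34400) − (86510.345 − 100229.8) / 3.378 = 1830 m.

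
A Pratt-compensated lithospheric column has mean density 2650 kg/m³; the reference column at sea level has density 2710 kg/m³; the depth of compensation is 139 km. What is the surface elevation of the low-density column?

ρ_ref D = ρ (D + h) → h = D (ρ_ref − ρ)/ρ.
h = 139 km × (2710 − 2650)/2650 = 3.15 km.

3.15 km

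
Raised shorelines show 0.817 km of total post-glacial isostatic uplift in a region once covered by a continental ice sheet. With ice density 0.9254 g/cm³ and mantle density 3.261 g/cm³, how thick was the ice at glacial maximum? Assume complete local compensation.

2.88 km

u = t ρ_ice/ρ_m → t = u ρ_m/ρ_ice = 0.817 km × 3.261/0.9254 = 2.88 km.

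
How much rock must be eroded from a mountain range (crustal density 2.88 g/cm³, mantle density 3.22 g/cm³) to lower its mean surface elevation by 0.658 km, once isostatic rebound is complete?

6.23 km

Net drop Δ = e − u = e − e ρ_c/ρ_m = e (ρ_m − ρ_c)/ρ_m.
e = Δ ρ_m/(ρ_m − ρ_c) = 0.658 km × 3.22/0.34 = 6.23 km.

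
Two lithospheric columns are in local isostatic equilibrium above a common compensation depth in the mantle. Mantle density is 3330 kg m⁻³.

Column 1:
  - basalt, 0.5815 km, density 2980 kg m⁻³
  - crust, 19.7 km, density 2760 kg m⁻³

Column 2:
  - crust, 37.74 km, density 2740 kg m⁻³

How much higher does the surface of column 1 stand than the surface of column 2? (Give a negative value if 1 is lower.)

−3.25 km

For any compensation level in the mantle, the mantle terms cancel and isostasy reduces to e = (Σt_1 − Σt_2) − (Σ(ρt)_1 − Σ(ρt)_2) / ρ_m.
Σt_1 = 20.2815 km; Σt_2 = 37.74 km; Σ(ρt)_1 = 56104.87; Σ(ρt)_2 = 103407.6 (in km·kg m⁻³).
e = (20.2815 − 37.74) − (56104.87 − 103407.6) / 3330 = −3.25 km.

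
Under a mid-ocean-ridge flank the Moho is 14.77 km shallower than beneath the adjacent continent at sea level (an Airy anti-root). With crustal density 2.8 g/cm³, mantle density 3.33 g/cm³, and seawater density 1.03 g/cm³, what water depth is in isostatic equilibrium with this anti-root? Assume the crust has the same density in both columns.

Replacing a thickness d of crust by seawater at the top must be balanced by replacing crust with mantle at the base: d (ρ_c − ρ_w) = a (ρ_m − ρ_c).
d = a (ρ_m − ρ_c)/(ρ_c − ρ_w) = 14.77 km × 0.53/1.77 = 4.42 km.

4.42 km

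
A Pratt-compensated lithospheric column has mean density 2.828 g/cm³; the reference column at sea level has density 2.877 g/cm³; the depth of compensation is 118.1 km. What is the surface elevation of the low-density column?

2.05 km

ρ_ref D = ρ (D + h) → h = D (ρ_ref − ρ)/ρ.
h = 118.1 km × (2.877 − 2.828)/2.828 = 2.05 km.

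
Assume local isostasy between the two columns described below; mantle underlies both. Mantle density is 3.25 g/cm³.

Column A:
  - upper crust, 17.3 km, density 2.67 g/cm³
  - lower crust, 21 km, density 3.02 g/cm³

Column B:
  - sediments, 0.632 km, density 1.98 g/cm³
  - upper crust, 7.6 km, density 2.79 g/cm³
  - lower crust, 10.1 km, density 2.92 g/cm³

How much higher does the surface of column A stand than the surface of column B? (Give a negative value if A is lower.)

2.23 km

For any compensation level in the mantle, the mantle terms cancel and isostasy reduces to e = (Σt_A − Σt_B) − (Σ(ρt)_A − Σ(ρt)_B) / ρ_m.
Σt_A = 38.3 km; Σt_B = 18.332 km; Σ(ρt)_A = 109.611; Σ(ρt)_B = 51.94736 (in km·g/cm³).
e = (38.3 − 18.332) − (109.611 − 51.94736) / 3.25 = 2.23 km.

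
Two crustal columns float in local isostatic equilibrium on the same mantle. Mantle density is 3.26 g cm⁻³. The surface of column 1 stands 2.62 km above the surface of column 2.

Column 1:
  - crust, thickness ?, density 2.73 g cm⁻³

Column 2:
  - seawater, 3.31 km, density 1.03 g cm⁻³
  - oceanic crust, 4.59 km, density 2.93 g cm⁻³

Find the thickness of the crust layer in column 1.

Take the compensation level at the base of the deeper column (depth z_c below the surface of column 1) and equate Σ ρ_i t_i down to z_c; mantle fills any gap and the z_c terms cancel.
Column 1: x×2.73 + (z_c − 0 − x)×3.26
Column 2: 2.62×0 + 3.31×1.03 + 4.59×2.93 + (z_c − 2.62 − 7.9)×3.26
The z_c×3.26 term appears on both sides and cancels. Collect the known terms of each column as K = Σ(ρt)_known − 3.26 × (depth of known layers): K_1 = 0 − 3.26×0 = 0; K_2 = 16.858 − 3.26×(2.62 + 7.9) = −17.4372.
Balance: K_1 − x×(3.26 − 2.73) = K_2, so x = (K_1 − K_2)/(3.26 − 2.73) = 17.4372/0.53 = 32.9 km.

32.9 km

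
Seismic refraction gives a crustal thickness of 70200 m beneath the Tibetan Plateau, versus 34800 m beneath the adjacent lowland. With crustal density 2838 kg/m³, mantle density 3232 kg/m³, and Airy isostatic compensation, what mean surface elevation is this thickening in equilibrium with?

4320 m

Excess crust Δ = 70200 m − 34800 m = 35400 m, split between elevation h and root r with h + r = Δ.
Airy balance ρ_c h = (ρ_m − ρ_c) r gives r = h ρ_c/(ρ_m − ρ_c), so h (1 + ρ_c/(ρ_m − ρ_c)) = Δ, i.e. h = Δ (ρ_m − ρ_c)/ρ_m.
h = 35400 m × 394/3232 = 4320 m.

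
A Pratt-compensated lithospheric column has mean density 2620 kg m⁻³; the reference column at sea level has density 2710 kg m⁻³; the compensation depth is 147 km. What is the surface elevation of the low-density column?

5.05 km

ρ_ref D = ρ (D + h) → h = D (ρ_ref − ρ)/ρ.
h = 147 km × (2710 − 2620)/2620 = 5.05 km.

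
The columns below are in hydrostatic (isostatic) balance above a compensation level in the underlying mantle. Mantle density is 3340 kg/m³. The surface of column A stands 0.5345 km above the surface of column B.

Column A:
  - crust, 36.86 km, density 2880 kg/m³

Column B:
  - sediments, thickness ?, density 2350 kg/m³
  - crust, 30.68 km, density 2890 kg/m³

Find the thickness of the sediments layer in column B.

Take the compensation level at the base of the deeper column (depth z_c below the surface of column A) and equate Σ ρ_i t_i down to z_c; mantle fills any gap and the z_c terms cancel.
Column A: 36.86×2880 + (z_c − 36.86)×3340
Column B: 0.5345×0 + x×2350 + 30.68×2890 + (z_c − 0.5345 − 30.68 − x)×3340
The z_c×3340 term appears on both sides and cancels. Collect the known terms of each column as K = Σ(ρt)_known − 3340 × (depth of known layers): K_A = 106156.8 − 3340×36.86 = −16955.6; K_B = 88665.2 − 3340×(0.5345 + 30.68) = −15591.23.
Balance: K_A = K_B − x×(3340 − 2350), so x = (K_B − K_A)/(3340 − 2350) = 1364.37/990 = 1.38 km.

1.38 km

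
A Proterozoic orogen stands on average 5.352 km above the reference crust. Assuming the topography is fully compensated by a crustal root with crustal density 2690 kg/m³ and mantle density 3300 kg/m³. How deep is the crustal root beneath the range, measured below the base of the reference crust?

Equating mass per unit area of the two columns: the weight of the topography is balanced by the buoyancy of the root, ρ_c h = (ρ_m − ρ_c) r.
r = h · ρ_c / (ρ_m − ρ_c) = 5.352 km × 2690 / (3300 − 2690) = 23.6 km.

23.6 km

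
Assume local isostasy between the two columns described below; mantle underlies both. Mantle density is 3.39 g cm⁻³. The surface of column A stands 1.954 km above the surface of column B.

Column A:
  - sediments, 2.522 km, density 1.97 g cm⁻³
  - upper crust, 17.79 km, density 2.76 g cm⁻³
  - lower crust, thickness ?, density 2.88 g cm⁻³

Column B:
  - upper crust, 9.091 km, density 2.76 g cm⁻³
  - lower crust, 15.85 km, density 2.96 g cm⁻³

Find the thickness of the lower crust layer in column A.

Take the compensation level at the base of the deeper column (depth z_c below the surface of column A) and equate Σ ρ_i t_i down to z_c; mantle fills any gap and the z_c terms cancel.
Column A: 2.522×1.97 + 17.79×2.76 + x×2.88 + (z_c − 20.312 − x)×3.39
Column B: 1.954×0 + 9.091×2.76 + 15.85×2.96 + (z_c − 1.954 − 24.941)×3.39
The z_c×3.39 term appears on both sides and cancels. Collect the known terms of each column as K = Σ(ρt)_known − 3.39 × (depth of known layers): K_A = 54.06874 − 3.39×20.312 = −14.78894; K_B = 72.00716 − 3.39×(1.954 + 24.941) = −19.16689.
Balance: K_A − x×(3.39 − 2.88) = K_B, so x = (K_A − K_B)/(3.39 − 2.88) = 4.37795/0.51 = 8.58 km.

8.58 km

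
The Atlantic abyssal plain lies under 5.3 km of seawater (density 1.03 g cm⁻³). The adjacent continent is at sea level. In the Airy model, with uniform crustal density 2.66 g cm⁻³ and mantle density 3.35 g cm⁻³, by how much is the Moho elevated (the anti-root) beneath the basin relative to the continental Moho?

12.5 km

For local isostatic compensation: replacing crust with seawater at the top is compensated by replacing crust with mantle at the base: d (ρ_c − ρ_w) = a (ρ_m − ρ_c).
a = d (ρ_c − ρ_w)/(ρ_m − ρ_c) = 5.3 km × 1.63/0.69 = 12.5 km.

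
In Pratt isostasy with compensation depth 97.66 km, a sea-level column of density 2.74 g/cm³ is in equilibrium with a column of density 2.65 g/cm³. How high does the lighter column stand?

ρ_ref D = ρ (D + h) → h = D (ρ_ref − ρ)/ρ.
h = 97.66 km × (2.74 − 2.65)/2.65 = 3.32 km.

3.32 km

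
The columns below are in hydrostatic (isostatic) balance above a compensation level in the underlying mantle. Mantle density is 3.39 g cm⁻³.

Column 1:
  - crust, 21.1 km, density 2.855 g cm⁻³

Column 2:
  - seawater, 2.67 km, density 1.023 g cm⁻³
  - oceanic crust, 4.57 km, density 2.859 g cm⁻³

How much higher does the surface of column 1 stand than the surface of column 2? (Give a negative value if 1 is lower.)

For any compensation level in the mantle, the mantle terms cancel and isostasy reduces to e = (Σt_1 − Σt_2) − (Σ(ρt)_1 − Σ(ρt)_2) / ρ_m.
Σt_1 = 21.1 km; Σt_2 = 7.24 km; Σ(ρt)_1 = 60.2405; Σ(ρt)_2 = 15.79704 (in km·g cm⁻³).
e = (21.1 − 7.24) − (60.2405 − 15.79704) / 3.39 = 0.75 km.

0.75 km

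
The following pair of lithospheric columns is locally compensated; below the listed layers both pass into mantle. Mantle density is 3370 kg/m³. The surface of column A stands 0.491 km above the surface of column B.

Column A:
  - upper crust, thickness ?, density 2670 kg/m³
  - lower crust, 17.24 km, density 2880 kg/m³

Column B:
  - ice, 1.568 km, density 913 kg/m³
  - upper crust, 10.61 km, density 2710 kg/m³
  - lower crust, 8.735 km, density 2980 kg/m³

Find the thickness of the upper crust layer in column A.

10.7 km

Take the compensation level at the base of the deeper column (depth z_c below the surface of column A) and equate Σ ρ_i t_i down to z_c; mantle fills any gap and the z_c terms cancel.
Column A: x×2670 + 17.24×2880 + (z_c − 17.24 − x)×3370
Column B: 0.491×0 + 1.568×913 + 10.61×2710 + 8.735×2980 + (z_c − 0.491 − 20.913)×3370
The z_c×3370 term appears on both sides and cancels. Collect the known terms of each column as K = Σ(ρt)_known − 3370 × (depth of known layers): K_A = 49651.2 − 3370×17.24 = −8447.6; K_B = 56214.984 − 3370×(0.491 + 20.913) = −15916.496.
Balance: K_A − x×(3370 − 2670) = K_B, so x = (K_A − K_B)/(3370 − 2670) = 7468.9/700 = 10.7 km.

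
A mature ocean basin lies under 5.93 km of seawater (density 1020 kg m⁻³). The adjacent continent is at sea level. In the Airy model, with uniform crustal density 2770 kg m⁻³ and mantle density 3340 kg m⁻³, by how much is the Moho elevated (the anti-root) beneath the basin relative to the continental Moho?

18.2 km

By Archimedes' principle applied to the lithosphere: replacing crust with seawater at the top is compensated by replacing crust with mantle at the base: d (ρ_c − ρ_w) = a (ρ_m − ρ_c).
a = d (ρ_c − ρ_w)/(ρ_m − ρ_c) = 5.93 km × 1750/570 = 18.2 km.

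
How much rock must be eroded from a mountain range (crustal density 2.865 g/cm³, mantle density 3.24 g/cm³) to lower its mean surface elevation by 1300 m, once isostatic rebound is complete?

11200 m

Net drop Δ = e − u = e − e ρ_c/ρ_m = e (ρ_m − ρ_c)/ρ_m.
e = Δ ρ_m/(ρ_m − ρ_c) = 1300 m × 3.24/0.375 = 11200 m.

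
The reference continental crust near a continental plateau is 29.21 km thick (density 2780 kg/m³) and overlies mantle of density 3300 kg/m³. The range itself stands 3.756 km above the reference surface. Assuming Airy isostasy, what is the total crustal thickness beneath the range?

53 km

Root depth r = h ρ_c / (ρ_m − ρ_c) = 3.756 km × 2780 / 520 = 20.08 km.
Total thickness = T + h + r = 29.21 km + 3.756 km + 20.08 km = 53 km.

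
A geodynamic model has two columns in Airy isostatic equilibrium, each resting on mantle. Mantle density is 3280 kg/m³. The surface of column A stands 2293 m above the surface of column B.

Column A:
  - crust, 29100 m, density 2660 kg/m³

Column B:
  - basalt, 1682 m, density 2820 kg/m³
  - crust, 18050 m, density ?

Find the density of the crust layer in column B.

Take the compensation level at the base of the deeper column (depth z_c below the surface of column A) and equate Σ ρ_i t_i down to z_c; mantle fills any gap and the z_c terms cancel.
Column A: 29100×2660 + (z_c − 29100)×3280
Column B: 2293×0 + 1682×2820 + 18050×ρ + (z_c − 2293 − 19732)×3280
The z_c×3280 term appears on both sides and cancels. Collect the known terms of each column as K = Σ(ρt)_known − 3280 × (depth of known layers): K_A = 77406000 − 3280×29100 = −18042000; K_B = 4743240 − 3280×(2293 + 19732) = −67498760.
Balance: K_A = K_B + 18050×ρ, so ρ = (K_A − K_B)/18050 = 49456800/18050 = 2740 kg/m³.

2740 kg/m³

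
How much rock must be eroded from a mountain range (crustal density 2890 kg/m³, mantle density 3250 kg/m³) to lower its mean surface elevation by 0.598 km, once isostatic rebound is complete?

Net drop Δ = e − u = e − e ρ_c/ρ_m = e (ρ_m − ρ_c)/ρ_m.
e = Δ ρ_m/(ρ_m − ρ_c) = 0.598 km × 3250/360 = 5.4 km.

5.4 km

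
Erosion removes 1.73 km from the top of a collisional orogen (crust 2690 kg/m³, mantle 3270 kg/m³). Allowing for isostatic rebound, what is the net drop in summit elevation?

Rebound u = e ρ_c/ρ_m = 1.73 km × 2690/3270 = 1.423 km.
Net surface drop = e − u = 1.73 km − 1.423 km = e (ρ_m − ρ_c)/ρ_m = 0.307 km.

0.307 km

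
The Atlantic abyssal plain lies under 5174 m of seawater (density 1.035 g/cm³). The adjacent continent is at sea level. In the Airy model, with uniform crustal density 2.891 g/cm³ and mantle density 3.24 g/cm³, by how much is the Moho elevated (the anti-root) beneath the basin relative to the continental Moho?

27500 m

Equating mass per unit area of the two columns: replacing crust with seawater at the top is compensated by replacing crust with mantle at the base: d (ρ_c − ρ_w) = a (ρ_m − ρ_c).
a = d (ρ_c − ρ_w)/(ρ_m − ρ_c) = 5174 m × 1.856/0.349 = 27500 m.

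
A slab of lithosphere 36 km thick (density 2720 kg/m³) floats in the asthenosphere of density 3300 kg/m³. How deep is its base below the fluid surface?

29.7 km

Draft d = t ρ_obj/ρ_fluid = 36 km × 2720/3300 = 29.7 km.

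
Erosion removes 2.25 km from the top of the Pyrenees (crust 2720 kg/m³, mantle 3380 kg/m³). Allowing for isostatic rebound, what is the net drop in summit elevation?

0.439 km

Rebound u = e ρ_c/ρ_m = 2.25 km × 2720/3380 = 1.811 km.
Net surface drop = e − u = 2.25 km − 1.811 km = e (ρ_m − ρ_c)/ρ_m = 0.439 km.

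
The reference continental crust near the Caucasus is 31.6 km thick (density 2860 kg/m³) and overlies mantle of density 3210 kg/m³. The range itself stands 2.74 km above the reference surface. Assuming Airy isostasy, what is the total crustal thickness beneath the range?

Root depth r = h ρ_c / (ρ_m − ρ_c) = 2.74 km × 2860 / 350 = 22.39 km.
Total thickness = T + h + r = 31.6 km + 2.74 km + 22.39 km = 56.7 km.

56.7 km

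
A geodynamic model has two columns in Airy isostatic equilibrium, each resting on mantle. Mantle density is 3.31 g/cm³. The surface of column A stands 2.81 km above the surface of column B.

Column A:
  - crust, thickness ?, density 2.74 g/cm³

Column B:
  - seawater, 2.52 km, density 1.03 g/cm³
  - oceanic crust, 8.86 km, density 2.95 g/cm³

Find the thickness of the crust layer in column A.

32 km

Take the compensation level at the base of the deeper column (depth z_c below the surface of column A) and equate Σ ρ_i t_i down to z_c; mantle fills any gap and the z_c terms cancel.
Column A: x×2.74 + (z_c − 0 − x)×3.31
Column B: 2.81×0 + 2.52×1.03 + 8.86×2.95 + (z_c − 2.81 − 11.38)×3.31
The z_c×3.31 term appears on both sides and cancels. Collect the known terms of each column as K = Σ(ρt)_known − 3.31 × (depth of known layers): K_A = 0 − 3.31×0 = 0; K_B = 28.7326 − 3.31×(2.81 + 11.38) = −18.2363.
Balance: K_A − x×(3.31 − 2.74) = K_B, so x = (K_A − K_B)/(3.31 − 2.74) = 18.2363/0.57 = 32 km.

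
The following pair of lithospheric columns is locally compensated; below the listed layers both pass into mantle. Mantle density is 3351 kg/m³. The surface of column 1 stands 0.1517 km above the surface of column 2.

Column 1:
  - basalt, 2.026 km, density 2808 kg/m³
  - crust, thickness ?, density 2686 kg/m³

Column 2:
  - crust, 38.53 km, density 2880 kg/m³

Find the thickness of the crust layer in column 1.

Take the compensation level at the base of the deeper column (depth z_c below the surface of column 1) and equate Σ ρ_i t_i down to z_c; mantle fills any gap and the z_c terms cancel.
Column 1: 2.026×2808 + x×2686 + (z_c − 2.026 − x)×3351
Column 2: 0.1517×0 + 38.53×2880 + (z_c − 0.1517 − 38.53)×3351
The z_c×3351 term appears on both sides and cancels. Collect the known terms of each column as K = Σ(ρt)_known − 3351 × (depth of known layers): K_1 = 5689.008 − 3351×2.026 = −1100.118; K_2 = 110966.4 − 3351×(0.1517 + 38.53) = −18655.9767.
Balance: K_1 − x×(3351 − 2686) = K_2, so x = (K_1 − K_2)/(3351 − 2686) = 17555.9/665 = 26.4 km.

26.4 km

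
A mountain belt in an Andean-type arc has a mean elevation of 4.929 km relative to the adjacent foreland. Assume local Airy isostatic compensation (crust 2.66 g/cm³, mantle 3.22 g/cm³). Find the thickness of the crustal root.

23.4 km

For local isostatic compensation: the weight of the topography is balanced by the buoyancy of the root, ρ_c h = (ρ_m − ρ_c) r.
r = h · ρ_c / (ρ_m − ρ_c) = 4.929 km × 2.66 / (3.22 − 2.66) = 23.4 km.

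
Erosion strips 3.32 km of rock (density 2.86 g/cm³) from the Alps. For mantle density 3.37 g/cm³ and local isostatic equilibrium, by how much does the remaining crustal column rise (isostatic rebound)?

2.82 km

Unloading: uplift u = e ρ_c/ρ_m = 3.32 km × 2.86/3.37 = 2.82 km.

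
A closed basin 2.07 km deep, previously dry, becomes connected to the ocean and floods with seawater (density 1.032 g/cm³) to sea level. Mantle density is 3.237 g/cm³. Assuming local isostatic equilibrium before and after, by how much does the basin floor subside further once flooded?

0.969 km

After flooding the water column is d + s deep. Its weight must equal the weight of mantle displaced by the extra subsidence s: (d + s) ρ_w = s ρ_m.
s = d ρ_w / (ρ_m − ρ_w) = 2.07 km × 1.032/(3.237 − 1.032) = 0.969 km.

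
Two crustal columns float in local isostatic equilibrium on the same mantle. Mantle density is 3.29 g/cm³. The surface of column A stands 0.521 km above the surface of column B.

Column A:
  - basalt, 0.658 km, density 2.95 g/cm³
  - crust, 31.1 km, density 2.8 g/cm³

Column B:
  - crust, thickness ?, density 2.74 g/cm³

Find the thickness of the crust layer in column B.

Take the compensation level at the base of the deeper column (depth z_c below the surface of column A) and equate Σ ρ_i t_i down to z_c; mantle fills any gap and the z_c terms cancel.
Column A: 0.658×2.95 + 31.1×2.8 + (z_c − 31.758)×3.29
Column B: 0.521×0 + x×2.74 + (z_c − 0.521 − 0 − x)×3.29
The z_c×3.29 term appears on both sides and cancels. Collect the known terms of each column as K = Σ(ρt)_known − 3.29 × (depth of known layers): K_A = 89.0211 − 3.29×31.758 = −15.46272; K_B = 0 − 3.29×(0.521 + 0) = −1.71409.
Balance: K_A = K_B − x×(3.29 − 2.74), so x = (K_B − K_A)/(3.29 − 2.74) = 13.7486/0.55 = 25 km.

25 km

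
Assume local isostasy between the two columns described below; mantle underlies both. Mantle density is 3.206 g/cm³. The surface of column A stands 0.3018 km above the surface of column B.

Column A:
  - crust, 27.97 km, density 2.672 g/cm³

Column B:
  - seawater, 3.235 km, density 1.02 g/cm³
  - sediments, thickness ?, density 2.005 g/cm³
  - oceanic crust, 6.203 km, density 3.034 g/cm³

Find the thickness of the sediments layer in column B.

Take the compensation level at the base of the deeper column (depth z_c below the surface of column A) and equate Σ ρ_i t_i down to z_c; mantle fills any gap and the z_c terms cancel.
Column A: 27.97×2.672 + (z_c − 27.97)×3.206
Column B: 0.3018×0 + 3.235×1.02 + x×2.005 + 6.203×3.034 + (z_c − 0.3018 − 9.438 − x)×3.206
The z_c×3.206 term appears on both sides and cancels. Collect the known terms of each column as K = Σ(ρt)_known − 3.206 × (depth of known layers): K_A = 74.73584 − 3.206×27.97 = −14.93598; K_B = 22.119602 − 3.206×(0.3018 + 9.438) = −9.1061968.
Balance: K_A = K_B − x×(3.206 − 2.005), so x = (K_B − K_A)/(3.206 − 2.005) = 5.82978/1.201 = 4.85 km.

4.85 km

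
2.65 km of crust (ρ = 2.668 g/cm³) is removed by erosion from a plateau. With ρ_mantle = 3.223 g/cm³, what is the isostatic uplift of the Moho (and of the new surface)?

2.19 km

Unloading: uplift u = e ρ_c/ρ_m = 2.65 km × 2.668/3.223 = 2.19 km.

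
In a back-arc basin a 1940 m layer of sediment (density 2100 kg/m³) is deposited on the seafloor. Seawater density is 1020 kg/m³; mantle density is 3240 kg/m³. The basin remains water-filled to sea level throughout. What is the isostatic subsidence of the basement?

Submarine loading: the sediment displaces seawater, and the subsidence is in turn flooded, so s (ρ_m − ρ_w) = t (ρ_sed − ρ_w).
s = 1940 m × (2100 − 1020) / (3240 − 1020) = 944 m.

944 m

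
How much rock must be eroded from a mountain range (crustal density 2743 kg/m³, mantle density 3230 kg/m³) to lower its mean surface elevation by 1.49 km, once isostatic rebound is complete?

Net drop Δ = e − u = e − e ρ_c/ρ_m = e (ρ_m − ρ_c)/ρ_m.
e = Δ ρ_m/(ρ_m − ρ_c) = 1.49 km × 3230/487 = 9.88 km.

9.88 km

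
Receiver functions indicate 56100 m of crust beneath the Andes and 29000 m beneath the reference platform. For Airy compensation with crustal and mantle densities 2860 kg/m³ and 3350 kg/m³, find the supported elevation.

Excess crust Δ = 56100 m − 29000 m = 27100 m, split between elevation h and root r with h + r = Δ.
Airy balance ρ_c h = (ρ_m − ρ_c) r gives r = h ρ_c/(ρ_m − ρ_c), so h (1 + ρ_c/(ρ_m − ρ_c)) = Δ, i.e. h = Δ (ρ_m − ρ_c)/ρ_m.
h = 27100 m × 490/3350 = 3960 m.

3960 m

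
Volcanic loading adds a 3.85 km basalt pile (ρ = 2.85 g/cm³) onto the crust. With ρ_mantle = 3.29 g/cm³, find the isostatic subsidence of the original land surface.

Subaerial loading: s = t ρ_load / ρ_m.
s = 3.85 km × 2.85/3.29 = 3.34 km.

3.34 km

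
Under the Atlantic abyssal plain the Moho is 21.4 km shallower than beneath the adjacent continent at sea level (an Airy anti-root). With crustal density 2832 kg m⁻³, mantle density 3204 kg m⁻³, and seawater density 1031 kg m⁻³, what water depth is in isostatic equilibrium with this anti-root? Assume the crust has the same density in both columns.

4.42 km

Replacing a thickness d of crust by seawater at the top must be balanced by replacing crust with mantle at the base: d (ρ_c − ρ_w) = a (ρ_m − ρ_c).
d = a (ρ_m − ρ_c)/(ρ_c − ρ_w) = 21.4 km × 372/1801 = 4.42 km.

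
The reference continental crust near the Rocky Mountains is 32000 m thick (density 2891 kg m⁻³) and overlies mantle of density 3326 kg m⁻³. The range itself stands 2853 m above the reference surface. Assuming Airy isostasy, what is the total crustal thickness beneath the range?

53800 m

Root depth r = h ρ_c / (ρ_m − ρ_c) = 2853 m × 2891 / 435 = 18960 m.
Total thickness = T + h + r = 32000 m + 2853 m + 18960 m = 53800 m.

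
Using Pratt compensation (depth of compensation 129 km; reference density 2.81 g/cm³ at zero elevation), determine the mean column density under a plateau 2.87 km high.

Pratt balance: ρ_ref D = ρ (D + h).
ρ = ρ_ref D/(D + h) = 2.81 × 129 km/(129 km + 2.87 km) = 2.75 g/cm³.

2.75 g/cm³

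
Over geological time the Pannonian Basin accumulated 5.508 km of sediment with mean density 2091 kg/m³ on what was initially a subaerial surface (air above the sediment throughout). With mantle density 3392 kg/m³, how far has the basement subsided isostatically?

Subaerial load: s = t ρ_sed / ρ_m = 5.508 km × 2091/3392 = 3.4 km.

3.4 km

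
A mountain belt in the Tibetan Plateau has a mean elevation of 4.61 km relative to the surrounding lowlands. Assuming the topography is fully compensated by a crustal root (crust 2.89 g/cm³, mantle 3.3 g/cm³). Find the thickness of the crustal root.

By Archimedes' principle applied to the lithosphere: the weight of the topography is balanced by the buoyancy of the root, ρ_c h = (ρ_m − ρ_c) r.
r = h · ρ_c / (ρ_m − ρ_c) = 4.61 km × 2.89 / (3.3 − 2.89) = 32.5 km.

32.5 km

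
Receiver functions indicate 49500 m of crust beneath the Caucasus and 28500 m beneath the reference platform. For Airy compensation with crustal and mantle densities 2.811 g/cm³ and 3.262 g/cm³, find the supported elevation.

2900 m

Excess crust Δ = 49500 m − 28500 m = 21000 m, split between elevation h and root r with h + r = Δ.
Airy balance ρ_c h = (ρ_m − ρ_c) r gives r = h ρ_c/(ρ_m − ρ_c), so h (1 + ρ_c/(ρ_m − ρ_c)) = Δ, i.e. h = Δ (ρ_m − ρ_c)/ρ_m.
h = 21000 m × 0.451/3.262 = 2900 m.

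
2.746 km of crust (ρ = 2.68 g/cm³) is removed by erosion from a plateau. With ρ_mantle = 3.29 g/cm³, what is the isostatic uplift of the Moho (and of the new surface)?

2.24 km

Unloading: uplift u = e ρ_c/ρ_m = 2.746 km × 2.68/3.29 = 2.24 km.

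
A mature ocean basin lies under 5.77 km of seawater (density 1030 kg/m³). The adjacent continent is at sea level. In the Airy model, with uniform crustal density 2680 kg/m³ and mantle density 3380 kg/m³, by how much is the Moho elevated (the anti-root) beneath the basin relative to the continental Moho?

13.6 km

For local isostatic compensation: replacing crust with seawater at the top is compensated by replacing crust with mantle at the base: d (ρ_c − ρ_w) = a (ρ_m − ρ_c).
a = d (ρ_c − ρ_w)/(ρ_m − ρ_c) = 5.77 km × 1650/700 = 13.6 km.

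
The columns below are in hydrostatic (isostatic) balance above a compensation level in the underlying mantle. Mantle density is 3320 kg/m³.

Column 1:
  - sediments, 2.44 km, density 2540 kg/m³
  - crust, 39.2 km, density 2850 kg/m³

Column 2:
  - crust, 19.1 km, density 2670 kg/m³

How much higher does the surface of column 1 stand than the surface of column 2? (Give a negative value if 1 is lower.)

For any compensation level in the mantle, the mantle terms cancel and isostasy reduces to e = (Σt_1 − Σt_2) − (Σ(ρt)_1 − Σ(ρt)_2) / ρ_m.
Σt_1 = 41.64 km; Σt_2 = 19.1 km; Σ(ρt)_1 = 117917.6; Σ(ρt)_2 = 50997 (in km·kg/m³).
e = (41.64 − 19.1) − (117917.6 − 50997) / 3320 = 2.38 km.

2.38 km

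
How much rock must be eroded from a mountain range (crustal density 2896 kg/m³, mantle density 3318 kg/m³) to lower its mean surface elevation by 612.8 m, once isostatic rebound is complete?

Net drop Δ = e − u = e − e ρ_c/ρ_m = e (ρ_m − ρ_c)/ρ_m.
e = Δ ρ_m/(ρ_m − ρ_c) = 612.8 m × 3318/422 = 4820 m.

4820 m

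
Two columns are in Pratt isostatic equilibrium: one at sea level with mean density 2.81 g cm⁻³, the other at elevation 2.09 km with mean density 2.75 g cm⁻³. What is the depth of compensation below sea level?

95.8 km

ρ_ref D = ρ (D + h) → D (ρ_ref − ρ) = ρ h.
D = ρ h/(ρ_ref − ρ) = 2.75 × 2.09 km/(2.81 − 2.75) = 95.8 km.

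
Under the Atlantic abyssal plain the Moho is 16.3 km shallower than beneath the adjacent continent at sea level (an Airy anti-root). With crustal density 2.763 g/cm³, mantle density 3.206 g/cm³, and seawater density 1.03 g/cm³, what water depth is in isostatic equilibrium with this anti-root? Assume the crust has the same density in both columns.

Replacing a thickness d of crust by seawater at the top must be balanced by replacing crust with mantle at the base: d (ρ_c − ρ_w) = a (ρ_m − ρ_c).
d = a (ρ_m − ρ_c)/(ρ_c − ρ_w) = 16.3 km × 0.443/1.733 = 4.17 km.

4.17 km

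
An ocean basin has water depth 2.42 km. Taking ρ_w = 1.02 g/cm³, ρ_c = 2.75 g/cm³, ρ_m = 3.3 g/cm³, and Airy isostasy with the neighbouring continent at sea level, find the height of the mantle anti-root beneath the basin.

Equating mass per unit area of the two columns: replacing crust with seawater at the top is compensated by replacing crust with mantle at the base: d (ρ_c − ρ_w) = a (ρ_m − ρ_c).
a = d (ρ_c − ρ_w)/(ρ_m − ρ_c) = 2.42 km × 1.73/0.55 = 7.61 km.

7.61 km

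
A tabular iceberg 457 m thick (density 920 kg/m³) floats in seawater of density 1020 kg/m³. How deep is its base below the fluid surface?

Draft d = t ρ_obj/ρ_fluid = 457 m × 920/1020 = 412 m.

412 m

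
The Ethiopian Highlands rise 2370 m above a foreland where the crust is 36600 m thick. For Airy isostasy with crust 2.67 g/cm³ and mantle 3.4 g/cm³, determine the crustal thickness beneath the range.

Root depth r = h ρ_c / (ρ_m − ρ_c) = 2370 m × 2.67 / 0.73 = 8668 m.
Total thickness = T + h + r = 36600 m + 2370 m + 8668 m = 47600 m.

47600 m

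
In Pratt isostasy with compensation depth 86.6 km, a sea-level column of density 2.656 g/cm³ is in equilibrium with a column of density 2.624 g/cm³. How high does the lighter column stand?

ρ_ref D = ρ (D + h) → h = D (ρ_ref − ρ)/ρ.
h = 86.6 km × (2.656 − 2.624)/2.624 = 1.06 km.

1.06 km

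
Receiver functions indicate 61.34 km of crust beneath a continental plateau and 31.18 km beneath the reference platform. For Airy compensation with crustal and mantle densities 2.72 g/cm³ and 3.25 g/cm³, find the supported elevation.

4.92 km

Excess crust Δ = 61.34 km − 31.18 km = 30.16 km, split between elevation h and root r with h + r = Δ.
Airy balance ρ_c h = (ρ_m − ρ_c) r gives r = h ρ_c/(ρ_m − ρ_c), so h (1 + ρ_c/(ρ_m − ρ_c)) = Δ, i.e. h = Δ (ρ_m − ρ_c)/ρ_m.
h = 30.16 km × 0.53/3.25 = 4.92 km.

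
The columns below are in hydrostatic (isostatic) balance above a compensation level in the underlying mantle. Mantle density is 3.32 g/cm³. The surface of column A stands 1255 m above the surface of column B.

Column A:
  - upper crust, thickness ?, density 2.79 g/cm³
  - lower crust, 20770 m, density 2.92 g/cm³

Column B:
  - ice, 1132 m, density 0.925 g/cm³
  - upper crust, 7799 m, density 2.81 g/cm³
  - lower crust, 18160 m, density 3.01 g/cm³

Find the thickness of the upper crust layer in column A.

Take the compensation level at the base of the deeper column (depth z_c below the surface of column A) and equate Σ ρ_i t_i down to z_c; mantle fills any gap and the z_c terms cancel.
Column A: x×2.79 + 20770×2.92 + (z_c − 20770 − x)×3.32
Column B: 1255×0 + 1132×0.925 + 7799×2.81 + 18160×3.01 + (z_c − 1255 − 27091)×3.32
The z_c×3.32 term appears on both sides and cancels. Collect the known terms of each column as K = Σ(ρt)_known − 3.32 × (depth of known layers): K_A = 60648.4 − 3.32×20770 = −8308; K_B = 77623.89 − 3.32×(1255 + 27091) = −16484.83.
Balance: K_A − x×(3.32 − 2.79) = K_B, so x = (K_A − K_B)/(3.32 − 2.79) = 8176.83/0.53 = 15400 m.

15400 m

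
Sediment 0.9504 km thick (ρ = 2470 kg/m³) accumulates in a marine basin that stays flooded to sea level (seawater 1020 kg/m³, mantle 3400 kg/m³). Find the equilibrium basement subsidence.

Submarine loading: the sediment displaces seawater, and the subsidence is in turn flooded, so s (ρ_m − ρ_w) = t (ρ_sed − ρ_w).
s = 0.9504 km × (2470 − 1020) / (3400 − 1020) = 0.579 km.

0.579 km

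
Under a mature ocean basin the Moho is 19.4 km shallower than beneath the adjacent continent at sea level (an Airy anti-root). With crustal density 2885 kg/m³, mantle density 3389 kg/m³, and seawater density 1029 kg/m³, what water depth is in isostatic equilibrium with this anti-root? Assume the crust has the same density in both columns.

Replacing a thickness d of crust by seawater at the top must be balanced by replacing crust with mantle at the base: d (ρ_c − ρ_w) = a (ρ_m − ρ_c).
d = a (ρ_m − ρ_c)/(ρ_c − ρ_w) = 19.4 km × 504/1856 = 5.27 km.

5.27 km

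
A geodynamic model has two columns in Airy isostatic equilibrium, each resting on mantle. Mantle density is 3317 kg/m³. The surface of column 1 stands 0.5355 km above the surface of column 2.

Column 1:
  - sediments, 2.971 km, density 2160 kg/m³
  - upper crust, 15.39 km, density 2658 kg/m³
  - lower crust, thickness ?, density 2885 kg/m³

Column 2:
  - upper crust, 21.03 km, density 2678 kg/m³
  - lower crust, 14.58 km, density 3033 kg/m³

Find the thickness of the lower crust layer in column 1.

Take the compensation level at the base of the deeper column (depth z_c below the surface of column 1) and equate Σ ρ_i t_i down to z_c; mantle fills any gap and the z_c terms cancel.
Column 1: 2.971×2160 + 15.39×2658 + x×2885 + (z_c − 18.361 − x)×3317
Column 2: 0.5355×0 + 21.03×2678 + 14.58×3033 + (z_c − 0.5355 − 35.61)×3317
The z_c×3317 term appears on both sides and cancels. Collect the known terms of each column as K = Σ(ρt)_known − 3317 × (depth of known layers): K_1 = 47323.98 − 3317×18.361 = −13579.457; K_2 = 100539.48 − 3317×(0.5355 + 35.61) = −19355.1435.
Balance: K_1 − x×(3317 − 2885) = K_2, so x = (K_1 − K_2)/(3317 − 2885) = 5775.69/432 = 13.4 km.

13.4 km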